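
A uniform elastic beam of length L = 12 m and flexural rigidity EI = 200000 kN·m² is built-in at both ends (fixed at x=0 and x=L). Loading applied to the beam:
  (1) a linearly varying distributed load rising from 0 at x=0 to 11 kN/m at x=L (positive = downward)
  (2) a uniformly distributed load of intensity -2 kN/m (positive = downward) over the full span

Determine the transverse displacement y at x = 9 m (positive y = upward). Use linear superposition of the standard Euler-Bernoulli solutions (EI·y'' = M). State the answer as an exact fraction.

Load 1 — triangular load w₀=11 kN/m (0→w₀ over full span):
  y_1 = -w₀x²(L-x)²(x+2L)/(120LEI) = -11·9²·(12-9)²·(9+2·12)/(120·12·200000) = -29403/32000000 m
Load 2 — uniform load w=-2 kN/m over full span:
  y_2 = -wx²(L-x)²/(24EI) = -(-2)·9²·(12-9)²/(24·200000) = 243/800000 m
Superposition: y = Σ y_i = -19683/32000000 m ≈ -0.000615 m

y(9) = -19683/32000000 m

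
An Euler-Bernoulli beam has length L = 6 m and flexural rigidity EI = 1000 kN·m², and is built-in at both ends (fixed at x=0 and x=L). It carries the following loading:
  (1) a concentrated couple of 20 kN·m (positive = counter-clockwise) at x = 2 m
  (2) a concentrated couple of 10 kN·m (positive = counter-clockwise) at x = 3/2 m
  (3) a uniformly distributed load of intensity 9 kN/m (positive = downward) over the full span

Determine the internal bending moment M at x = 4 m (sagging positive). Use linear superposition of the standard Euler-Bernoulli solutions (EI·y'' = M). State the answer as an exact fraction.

M(4) = 443/72 kN·m

Load 1 — applied couple M₀=20 kN·m at a=2 m (b=L-a=4):
  M_1 = R_Ax - M_A - M₀  [x>a] with R_A=40/9, M_A=0 = (40/9)·4 - 0 - 20 = -20/9 kN·m
Load 2 — applied couple M₀=10 kN·m at a=3/2 m (b=L-a=9/2):
  M_2 = R_Ax - M_A - M₀  [x>a] with R_A=15/8, M_A=-15/8 = (15/8)·4 - (-15/8) - 10 = -5/8 kN·m
Load 3 — uniform load w=9 kN/m over full span:
  M_3 = wLx/2 - wL²/12 - wx²/2 = 9·6·4/2 - 9·6²/12 - 9·4²/2 = 9 kN·m
Superposition: M = Σ M_i = 443/72 kN·m ≈ 6.152778 kN·m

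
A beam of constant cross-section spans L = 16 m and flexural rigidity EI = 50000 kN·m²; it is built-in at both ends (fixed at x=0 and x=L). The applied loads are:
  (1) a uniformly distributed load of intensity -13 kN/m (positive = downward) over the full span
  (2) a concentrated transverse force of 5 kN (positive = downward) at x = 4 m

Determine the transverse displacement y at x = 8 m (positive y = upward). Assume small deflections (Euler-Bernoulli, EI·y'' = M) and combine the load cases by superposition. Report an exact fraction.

y(8) = 406/9375 m

Load 1 — uniform load w=-13 kN/m over full span:
  y_1 = -wx²(L-x)²/(24EI) = -(-13)·8²·(16-8)²/(24·50000) = 416/9375 m
Load 2 — point force P=5 kN at a=4 m (b=L-a=12):
  y_2 = -Pa²(L-x)²(3bL-(3b+a)(L-x))/(6L³EI)  [x>a] = -5·4²·(16-8)²·(3·12·16-(3·12+4)·(16-8))/(6·16³·50000) = -2/1875 m
Superposition: y = Σ y_i = 406/9375 m ≈ 0.043307 m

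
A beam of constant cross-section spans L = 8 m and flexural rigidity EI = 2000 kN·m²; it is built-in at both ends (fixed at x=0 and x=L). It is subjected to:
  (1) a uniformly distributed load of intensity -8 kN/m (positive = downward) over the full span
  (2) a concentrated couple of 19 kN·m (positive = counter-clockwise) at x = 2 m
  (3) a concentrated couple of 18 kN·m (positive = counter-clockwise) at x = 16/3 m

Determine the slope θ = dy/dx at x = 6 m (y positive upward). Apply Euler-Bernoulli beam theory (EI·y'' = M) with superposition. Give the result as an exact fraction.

θ(6) = -1041/64000 rad

Load 1 — uniform load w=-8 kN/m over full span:
  θ_1 = -wx(L-x)(L-2x)/(12EI) = -(-8)·6·(8-6)·(8-2·6)/(12·2000) = -2/125 rad
Load 2 — applied couple M₀=19 kN·m at a=2 m (b=L-a=6):
  θ_2 = (R_Ax²/2 - M_Ax - M₀(x-a))/EI  [x>a] with R_A=171/64, M_A=-57/16 = ((171/64)·6²/2 - (-57/16)·6 - 19·(6-2))/2000 = -209/64000 rad
Load 3 — applied couple M₀=18 kN·m at a=16/3 m (b=L-a=8/3):
  θ_3 = (R_Ax²/2 - M_Ax - M₀(x-a))/EI  [x>a] with R_A=3, M_A=6 = (3·6²/2 - 6·6 - 18·(6-(16/3)))/2000 = 3/1000 rad
Superposition: θ = Σ θ_i = -1041/64000 rad ≈ -0.016266 rad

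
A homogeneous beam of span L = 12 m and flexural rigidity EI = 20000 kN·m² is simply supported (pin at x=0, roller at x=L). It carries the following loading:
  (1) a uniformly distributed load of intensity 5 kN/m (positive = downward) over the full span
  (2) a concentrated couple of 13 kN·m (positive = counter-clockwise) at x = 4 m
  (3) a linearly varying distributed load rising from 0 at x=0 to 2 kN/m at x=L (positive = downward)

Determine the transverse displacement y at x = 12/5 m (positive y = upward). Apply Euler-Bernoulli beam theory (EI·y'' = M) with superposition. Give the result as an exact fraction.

y(12/5) = -454429/9765625 m

Load 1 — uniform load w=5 kN/m over full span:
  y_1 = -wx(L³-2Lx²+x³)/(24EI) = -5·(12/5)·(12³-2·12·(12/5)²+(12/5)³)/(24·20000) = -3132/78125 m
Load 2 — applied couple M₀=13 kN·m at a=4 m (b=L-a=8):
  y_2 = (M₀x³/(6L)+C₁x)/EI  [x≤a] with C₁=M₀(3b²-L²)/(6L)=26/3 = (13·(12/5)³/(6·12)+(26/3)·(12/5))/20000 = 91/78125 m
Load 3 — triangular load w₀=2 kN/m (0→w₀ over full span):
  y_3 = -w₀x(7L⁴-10L²x²+3x⁴)/(360LEI) = -2·(12/5)·(7·12⁴-10·12²·(12/5)²+3·(12/5)⁴)/(360·12·20000) = -74304/9765625 m
Superposition: y = Σ y_i = -454429/9765625 m ≈ -0.046534 m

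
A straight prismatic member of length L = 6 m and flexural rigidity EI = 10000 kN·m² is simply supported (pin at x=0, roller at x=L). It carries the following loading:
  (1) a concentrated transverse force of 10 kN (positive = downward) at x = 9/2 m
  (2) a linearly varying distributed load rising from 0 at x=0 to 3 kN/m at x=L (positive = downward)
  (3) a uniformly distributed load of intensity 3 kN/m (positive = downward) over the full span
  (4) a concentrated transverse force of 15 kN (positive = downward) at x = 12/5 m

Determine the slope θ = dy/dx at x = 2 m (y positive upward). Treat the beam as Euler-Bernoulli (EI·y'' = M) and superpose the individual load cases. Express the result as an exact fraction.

θ(2) = -54667/12000000 rad

Load 1 — point force P=10 kN at a=9/2 m (b=L-a=3/2):
  θ_1 = -Pb(L²-b²-3x²)/(6LEI)  [x≤a] = -10·(3/2)·(6²-(3/2)²-3·2²)/(6·6·10000) = -29/32000 rad
Load 2 — triangular load w₀=3 kN/m (0→w₀ over full span):
  θ_2 = -w₀(7L⁴-30L²x²+15x⁴)/(360LEI) = -3·(7·6⁴-30·6²·2²+15·2⁴)/(360·6·10000) = -13/18750 rad
Load 3 — uniform load w=3 kN/m over full span:
  θ_3 = -w(L³-6Lx²+4x³)/(24EI) = -3·(6³-6·6·2²+4·2³)/(24·10000) = -13/10000 rad
Load 4 — point force P=15 kN at a=12/5 m (b=L-a=18/5):
  θ_4 = -Pb(L²-b²-3x²)/(6LEI)  [x≤a] = -15·(18/5)·(6²-(18/5)²-3·2²)/(6·6·10000) = -207/125000 rad
Superposition: θ = Σ θ_i = -54667/12000000 rad ≈ -0.004556 rad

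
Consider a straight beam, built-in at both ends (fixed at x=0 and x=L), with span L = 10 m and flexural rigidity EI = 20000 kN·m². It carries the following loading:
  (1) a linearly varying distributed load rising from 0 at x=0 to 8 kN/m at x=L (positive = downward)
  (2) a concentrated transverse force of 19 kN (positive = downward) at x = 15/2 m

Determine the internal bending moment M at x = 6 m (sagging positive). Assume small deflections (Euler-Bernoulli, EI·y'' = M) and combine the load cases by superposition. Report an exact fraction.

Load 1 — triangular load w₀=8 kN/m (0→w₀ over full span):
  M_1 = 3w₀Lx/20 - w₀L²/30 - w₀x³/(6L) = 3·8·10·6/20 - 8·10²/30 - 8·6³/(6·10) = 248/15 kN·m
Load 2 — point force P=19 kN at a=15/2 m (b=L-a=5/2):
  M_2 = Pb²(3a+b)x/L³ - Pab²/L²  [x≤a] = 19·(5/2)²·(3·(15/2)+(5/2))·6/10³ - 19·(15/2)·(5/2)²/10² = 285/32 kN·m
Superposition: M = Σ M_i = 12211/480 kN·m ≈ 25.439583 kN·m

M(6) = 12211/480 kN·m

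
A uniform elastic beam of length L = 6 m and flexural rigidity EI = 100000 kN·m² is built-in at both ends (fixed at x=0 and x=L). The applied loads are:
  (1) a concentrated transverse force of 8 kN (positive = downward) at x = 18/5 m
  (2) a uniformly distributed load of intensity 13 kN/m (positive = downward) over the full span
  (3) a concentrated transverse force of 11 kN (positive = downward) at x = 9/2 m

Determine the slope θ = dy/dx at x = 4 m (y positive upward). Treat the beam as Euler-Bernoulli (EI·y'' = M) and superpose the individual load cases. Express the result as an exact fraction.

θ(4) = 66493/300000000 rad

Load 1 — point force P=8 kN at a=18/5 m (b=L-a=12/5):
  θ_1 = Pa²(L-x)(2bL-(3b+a)(L-x))/(2L³EI)  [x>a] = 8·(18/5)²·(6-4)·(2·(12/5)·6-(3·(12/5)+(18/5))·(6-4))/(2·6³·100000) = 27/781250 rad
Load 2 — uniform load w=13 kN/m over full span:
  θ_2 = -wx(L-x)(L-2x)/(12EI) = -13·4·(6-4)·(6-2·4)/(12·100000) = 13/75000 rad
Load 3 — point force P=11 kN at a=9/2 m (b=L-a=3/2):
  θ_3 = -Pb²x(2aL-(3a+b)x)/(2L³EI)  [x≤a] = -11·(3/2)²·4·(2·(9/2)·6-(3·(9/2)+(3/2))·4)/(2·6³·100000) = 11/800000 rad
Superposition: θ = Σ θ_i = 66493/300000000 rad ≈ 0.000222 rad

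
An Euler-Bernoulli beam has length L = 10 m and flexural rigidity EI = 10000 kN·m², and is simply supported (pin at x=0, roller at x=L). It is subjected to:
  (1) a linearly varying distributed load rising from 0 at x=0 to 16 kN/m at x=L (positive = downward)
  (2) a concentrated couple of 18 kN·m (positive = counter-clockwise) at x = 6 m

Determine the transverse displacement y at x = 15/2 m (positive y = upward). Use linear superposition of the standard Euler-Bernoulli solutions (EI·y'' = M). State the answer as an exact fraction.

Load 1 — triangular load w₀=16 kN/m (0→w₀ over full span):
  y_1 = -w₀x(7L⁴-10L²x²+3x⁴)/(360LEI) = -16·(15/2)·(7·10⁴-10·10²·(15/2)²+3·(15/2)⁴)/(360·10·10000) = -119/1536 m
Load 2 — applied couple M₀=18 kN·m at a=6 m (b=L-a=4):
  y_2 = (M₀x³/(6L)-M₀(x-a)²/2+C₁x)/EI  [x>a] with C₁=M₀(3b²-L²)/(6L)=-78/5 = (18·(15/2)³/(6·10)-18·((15/2)-6)²/2+(-78/5)·(15/2))/10000 = -171/160000 m
Superposition: y = Σ y_i = -75401/960000 m ≈ -0.078543 m

y(15/2) = -75401/960000 m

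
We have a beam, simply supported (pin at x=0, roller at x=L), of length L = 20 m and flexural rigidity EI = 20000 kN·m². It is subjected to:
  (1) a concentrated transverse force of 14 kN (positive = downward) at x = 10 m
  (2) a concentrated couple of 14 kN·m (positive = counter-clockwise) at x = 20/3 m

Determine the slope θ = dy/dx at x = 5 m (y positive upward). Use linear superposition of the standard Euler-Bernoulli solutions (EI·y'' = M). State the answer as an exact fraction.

θ(5) = -343/28800 rad

Load 1 — point force P=14 kN at a=10 m (b=L-a=10):
  θ_1 = -Pb(L²-b²-3x²)/(6LEI)  [x≤a] = -14·10·(20²-10²-3·5²)/(6·20·20000) = -21/1600 rad
Load 2 — applied couple M₀=14 kN·m at a=20/3 m (b=L-a=40/3):
  θ_2 = (M₀x²/(2L)+C₁)/EI  [x≤a] with C₁=M₀(3b²-L²)/(6L)=140/9 = (14·5²/(2·20)+(140/9))/20000 = 7/5760 rad
Superposition: θ = Σ θ_i = -343/28800 rad ≈ -0.011910 rad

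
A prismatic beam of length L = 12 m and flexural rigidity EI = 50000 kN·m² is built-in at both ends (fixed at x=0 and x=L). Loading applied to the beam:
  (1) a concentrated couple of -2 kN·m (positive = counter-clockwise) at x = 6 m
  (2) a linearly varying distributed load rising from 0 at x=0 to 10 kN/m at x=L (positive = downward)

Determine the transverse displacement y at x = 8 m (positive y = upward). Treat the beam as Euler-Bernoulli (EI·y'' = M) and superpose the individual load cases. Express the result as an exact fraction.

Load 1 — applied couple M₀=-2 kN·m at a=6 m (b=L-a=6):
  y_1 = (R_Ax³/6 - M_Ax²/2 - M₀(x-a)²/2)/EI  [x>a] with R_A=-1/4, M_A=-1/2 = ((-1/4)·8³/6 - (-1/2)·8²/2 - (-2)·(8-6)²/2)/50000 = -1/37500 m
Load 2 — triangular load w₀=10 kN/m (0→w₀ over full span):
  y_2 = -w₀x²(L-x)²(x+2L)/(120LEI) = -10·8²·(12-8)²·(8+2·12)/(120·12·50000) = -128/28125 m
Superposition: y = Σ y_i = -103/22500 m ≈ -0.004578 m

y(8) = -103/22500 m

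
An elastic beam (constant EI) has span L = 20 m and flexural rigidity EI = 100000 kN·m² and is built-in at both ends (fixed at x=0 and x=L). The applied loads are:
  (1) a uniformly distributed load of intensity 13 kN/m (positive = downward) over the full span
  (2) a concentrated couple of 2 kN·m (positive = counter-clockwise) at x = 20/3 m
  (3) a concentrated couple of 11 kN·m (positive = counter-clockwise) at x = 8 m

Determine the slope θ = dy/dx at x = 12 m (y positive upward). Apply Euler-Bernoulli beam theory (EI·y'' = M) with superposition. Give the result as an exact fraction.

Load 1 — uniform load w=13 kN/m over full span:
  θ_1 = -wx(L-x)(L-2x)/(12EI) = -13·12·(20-12)·(20-2·12)/(12·100000) = 13/3125 rad
Load 2 — applied couple M₀=2 kN·m at a=20/3 m (b=L-a=40/3):
  θ_2 = (R_Ax²/2 - M_Ax - M₀(x-a))/EI  [x>a] with R_A=2/15, M_A=0 = ((2/15)·12²/2 - 0·12 - 2·(12-(20/3)))/100000 = -1/93750 rad
Load 3 — applied couple M₀=11 kN·m at a=8 m (b=L-a=12):
  θ_3 = (R_Ax²/2 - M_Ax - M₀(x-a))/EI  [x>a] with R_A=99/125, M_A=33/25 = ((99/125)·12²/2 - (33/25)·12 - 11·(12-8))/100000 = -11/390625 rad
Superposition: θ = Σ θ_i = 9659/2343750 rad ≈ 0.004121 rad

θ(12) = 9659/2343750 rad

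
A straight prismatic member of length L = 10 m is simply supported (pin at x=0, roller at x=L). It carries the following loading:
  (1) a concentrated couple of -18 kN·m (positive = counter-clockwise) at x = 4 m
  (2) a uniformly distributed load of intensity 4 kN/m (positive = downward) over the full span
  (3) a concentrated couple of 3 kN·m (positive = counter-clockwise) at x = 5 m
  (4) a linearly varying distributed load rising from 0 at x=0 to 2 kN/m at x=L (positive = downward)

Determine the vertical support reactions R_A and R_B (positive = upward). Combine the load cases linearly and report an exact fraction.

Load 1 — applied couple M₀=-18 kN·m at a=4 m (b=L-a=6):
  R_A = M₀/L = (-18)/10 = -9/5 kN
  R_B = -M₀/L = -(-18)/10 = 9/5 kN
Load 2 — uniform load w=4 kN/m over full span:
  R_A = wL/2 = 4·10/2 = 20 kN
  R_B = wL/2 = 4·10/2 = 20 kN
Load 3 — applied couple M₀=3 kN·m at a=5 m (b=L-a=5):
  R_A = M₀/L = 3/10 kN
  R_B = -M₀/L = -3/10 kN
Load 4 — triangular load w₀=2 kN/m (0→w₀ over full span):
  R_A = w₀L/6 = 2·10/6 = 10/3 kN
  R_B = w₀L/3 = 2·10/3 = 20/3 kN
Superposition: R_A = 131/6 kN, R_B = 169/6 kN

R_A = 131/6 kN, R_B = 169/6 kN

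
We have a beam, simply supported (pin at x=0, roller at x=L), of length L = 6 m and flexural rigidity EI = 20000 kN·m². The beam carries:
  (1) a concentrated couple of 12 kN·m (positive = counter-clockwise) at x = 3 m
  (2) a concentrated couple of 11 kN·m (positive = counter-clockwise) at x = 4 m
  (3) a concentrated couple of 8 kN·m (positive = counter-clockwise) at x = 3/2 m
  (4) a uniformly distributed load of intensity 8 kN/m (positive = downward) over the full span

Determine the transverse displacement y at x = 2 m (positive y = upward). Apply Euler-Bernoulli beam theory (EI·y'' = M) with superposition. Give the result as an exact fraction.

Load 1 — applied couple M₀=12 kN·m at a=3 m (b=L-a=3):
  y_1 = (M₀x³/(6L)+C₁x)/EI  [x≤a] with C₁=M₀(3b²-L²)/(6L)=-3 = (12·2³/(6·6)+(-3)·2)/20000 = -1/6000 m
Load 2 — applied couple M₀=11 kN·m at a=4 m (b=L-a=2):
  y_2 = (M₀x³/(6L)+C₁x)/EI  [x≤a] with C₁=M₀(3b²-L²)/(6L)=-22/3 = (11·2³/(6·6)+(-22/3)·2)/20000 = -11/18000 m
Load 3 — applied couple M₀=8 kN·m at a=3/2 m (b=L-a=9/2):
  y_3 = (M₀x³/(6L)-M₀(x-a)²/2+C₁x)/EI  [x>a] with C₁=M₀(3b²-L²)/(6L)=11/2 = (8·2³/(6·6)-8·(2-(3/2))²/2+(11/2)·2)/20000 = 53/90000 m
Load 4 — uniform load w=8 kN/m over full span:
  y_4 = -wx(L³-2Lx²+x³)/(24EI) = -8·2·(6³-2·6·2²+2³)/(24·20000) = -11/1875 m
Superposition: y = Σ y_i = -109/18000 m ≈ -0.006056 m

y(2) = -109/18000 m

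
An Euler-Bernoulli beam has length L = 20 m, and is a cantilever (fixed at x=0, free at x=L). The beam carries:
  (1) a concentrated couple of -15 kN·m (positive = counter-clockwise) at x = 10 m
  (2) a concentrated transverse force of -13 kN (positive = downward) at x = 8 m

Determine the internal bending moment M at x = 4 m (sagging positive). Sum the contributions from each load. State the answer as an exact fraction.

M(4) = 37 kN·m

Load 1 — applied couple M₀=-15 kN·m at a=10 m (b=L-a=10):
  M_1 = M₀  [x≤a] = (-15) = -15 kN·m
Load 2 — point force P=-13 kN at a=8 m (b=L-a=12):
  M_2 = -P(a-x)  [x≤a] = -(-13)·(8-4) = 52 kN·m
Superposition: M = Σ M_i = 37 kN·m ≈ 37.000000 kN·m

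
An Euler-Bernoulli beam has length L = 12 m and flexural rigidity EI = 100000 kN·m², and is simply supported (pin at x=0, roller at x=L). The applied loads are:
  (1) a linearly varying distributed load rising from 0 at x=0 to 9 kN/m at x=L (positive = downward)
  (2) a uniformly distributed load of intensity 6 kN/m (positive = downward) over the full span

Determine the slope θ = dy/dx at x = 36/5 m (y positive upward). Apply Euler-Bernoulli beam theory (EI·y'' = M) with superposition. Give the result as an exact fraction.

Load 1 — triangular load w₀=9 kN/m (0→w₀ over full span):
  θ_1 = -w₀(7L⁴-30L²x²+15x⁴)/(360LEI) = -9·(7·12⁴-30·12²·(36/5)²+15·(36/5)⁴)/(360·12·100000) = 1566/1953125 rad
Load 2 — uniform load w=6 kN/m over full span:
  θ_2 = -w(L³-6Lx²+4x³)/(24EI) = -6·(12³-6·12·(36/5)²+4·(36/5)³)/(24·100000) = 999/781250 rad
Superposition: θ = Σ θ_i = 8127/3906250 rad ≈ 0.002081 rad

θ(36/5) = 8127/3906250 rad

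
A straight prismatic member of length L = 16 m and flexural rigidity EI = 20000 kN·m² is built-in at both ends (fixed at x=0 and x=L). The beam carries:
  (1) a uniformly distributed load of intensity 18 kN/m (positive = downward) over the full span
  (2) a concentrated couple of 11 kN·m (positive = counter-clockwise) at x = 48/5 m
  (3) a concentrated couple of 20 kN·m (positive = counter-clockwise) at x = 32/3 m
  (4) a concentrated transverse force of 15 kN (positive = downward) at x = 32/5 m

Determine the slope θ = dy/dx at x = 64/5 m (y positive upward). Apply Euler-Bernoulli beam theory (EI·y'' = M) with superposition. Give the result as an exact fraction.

θ(64/5) = 75691/2343750 rad

Load 1 — uniform load w=18 kN/m over full span:
  θ_1 = -wx(L-x)(L-2x)/(12EI) = -18·(64/5)·(16-(64/5))·(16-2·(64/5))/(12·20000) = 2304/78125 rad
Load 2 — applied couple M₀=11 kN·m at a=48/5 m (b=L-a=32/5):
  θ_2 = (R_Ax²/2 - M_Ax - M₀(x-a))/EI  [x>a] with R_A=99/100, M_A=88/25 = ((99/100)·(64/5)²/2 - (88/25)·(64/5) - 11·((64/5)-(48/5)))/20000 = 33/781250 rad
Load 3 — applied couple M₀=20 kN·m at a=32/3 m (b=L-a=16/3):
  θ_3 = (R_Ax²/2 - M_Ax - M₀(x-a))/EI  [x>a] with R_A=5/3, M_A=20/3 = ((5/3)·(64/5)²/2 - (20/3)·(64/5) - 20·((64/5)-(32/3)))/20000 = 4/9375 rad
Load 4 — point force P=15 kN at a=32/5 m (b=L-a=48/5):
  θ_4 = Pa²(L-x)(2bL-(3b+a)(L-x))/(2L³EI)  [x>a] = 15·(32/5)²·(16-(64/5))·(2·(48/5)·16-(3·(48/5)+(32/5))·(16-(64/5)))/(2·16³·20000) = 912/390625 rad
Superposition: θ = Σ θ_i = 75691/2343750 rad ≈ 0.032295 rad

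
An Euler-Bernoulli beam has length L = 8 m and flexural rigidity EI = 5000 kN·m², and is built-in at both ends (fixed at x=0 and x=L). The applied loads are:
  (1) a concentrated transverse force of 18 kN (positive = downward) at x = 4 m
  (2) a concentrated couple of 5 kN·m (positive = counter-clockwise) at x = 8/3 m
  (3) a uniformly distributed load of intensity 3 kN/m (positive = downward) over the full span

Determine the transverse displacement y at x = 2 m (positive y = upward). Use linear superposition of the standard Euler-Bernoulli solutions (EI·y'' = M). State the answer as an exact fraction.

Load 1 — point force P=18 kN at a=4 m (b=L-a=4):
  y_1 = -Pb²x²(3aL-(3a+b)x)/(6L³EI)  [x≤a] = -18·4²·2²·(3·4·8-(3·4+4)·2)/(6·8³·5000) = -3/625 m
Load 2 — applied couple M₀=5 kN·m at a=8/3 m (b=L-a=16/3):
  y_2 = (R_Ax³/6 - M_Ax²/2)/EI  [x≤a] with R_A=5/6, M_A=0 = ((5/6)·2³/6 - 0·2²/2)/5000 = 1/4500 m
Load 3 — uniform load w=3 kN/m over full span:
  y_3 = -wx²(L-x)²/(24EI) = -3·2²·(8-2)²/(24·5000) = -9/2500 m
Superposition: y = Σ y_i = -46/5625 m ≈ -0.008178 m

y(2) = -46/5625 m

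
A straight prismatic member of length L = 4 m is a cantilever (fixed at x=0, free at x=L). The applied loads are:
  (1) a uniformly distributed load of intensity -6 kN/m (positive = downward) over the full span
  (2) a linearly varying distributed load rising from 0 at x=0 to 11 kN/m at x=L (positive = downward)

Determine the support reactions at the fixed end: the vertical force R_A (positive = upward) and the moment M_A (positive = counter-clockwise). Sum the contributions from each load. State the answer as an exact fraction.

R_A = -2 kN, M_A = 32/3 kN·m

Load 1 — uniform load w=-6 kN/m over full span:
  R_A = wL = (-6)·4 = -24 kN
  M_A = wL²/2 = (-6)·4²/2 = -48 kN·m
Load 2 — triangular load w₀=11 kN/m (0→w₀ over full span):
  R_A = w₀L/2 = 11·4/2 = 22 kN
  M_A = w₀L²/3 = 11·4²/3 = 176/3 kN·m
Superposition: R_A = -2 kN, M_A = 32/3 kN·m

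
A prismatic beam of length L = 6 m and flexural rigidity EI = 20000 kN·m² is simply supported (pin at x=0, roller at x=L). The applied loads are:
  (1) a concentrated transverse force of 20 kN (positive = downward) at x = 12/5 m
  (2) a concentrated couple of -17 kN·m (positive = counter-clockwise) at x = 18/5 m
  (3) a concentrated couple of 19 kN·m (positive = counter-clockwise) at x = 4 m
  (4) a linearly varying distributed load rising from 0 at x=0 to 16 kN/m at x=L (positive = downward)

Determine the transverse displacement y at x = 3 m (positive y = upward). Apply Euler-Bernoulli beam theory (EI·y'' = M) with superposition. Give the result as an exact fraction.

y(3) = -11497/1000000 m

Load 1 — point force P=20 kN at a=12/5 m (b=L-a=18/5):
  y_1 = -Pa(L-x)(2Lx-a²-x²)/(6LEI)  [x>a] = -20·(12/5)·(6-3)·(2·6·3-(12/5)²-3²)/(6·6·20000) = -531/125000 m
Load 2 — applied couple M₀=-17 kN·m at a=18/5 m (b=L-a=12/5):
  y_2 = (M₀x³/(6L)+C₁x)/EI  [x≤a] with C₁=M₀(3b²-L²)/(6L)=221/25 = ((-17)·3³/(6·6)+(221/25)·3)/20000 = 1377/2000000 m
Load 3 — applied couple M₀=19 kN·m at a=4 m (b=L-a=2):
  y_3 = (M₀x³/(6L)+C₁x)/EI  [x≤a] with C₁=M₀(3b²-L²)/(6L)=-38/3 = (19·3³/(6·6)+(-38/3)·3)/20000 = -19/16000 m
Load 4 — triangular load w₀=16 kN/m (0→w₀ over full span):
  y_4 = -w₀x(7L⁴-10L²x²+3x⁴)/(360LEI) = -16·3·(7·6⁴-10·6²·3²+3·3⁴)/(360·6·20000) = -27/4000 m
Superposition: y = Σ y_i = -11497/1000000 m ≈ -0.011497 m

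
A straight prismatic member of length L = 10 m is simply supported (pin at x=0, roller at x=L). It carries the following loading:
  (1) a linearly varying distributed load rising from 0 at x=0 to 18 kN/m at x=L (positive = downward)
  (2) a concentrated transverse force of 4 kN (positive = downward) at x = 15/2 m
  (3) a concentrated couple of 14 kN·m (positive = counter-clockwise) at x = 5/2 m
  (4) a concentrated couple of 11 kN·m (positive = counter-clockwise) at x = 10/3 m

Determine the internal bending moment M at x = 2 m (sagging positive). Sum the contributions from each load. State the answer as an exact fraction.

Load 1 — triangular load w₀=18 kN/m (0→w₀ over full span):
  M_1 = w₀Lx/6 - w₀x³/(6L) = 18·10·2/6 - 18·2³/(6·10) = 288/5 kN·m
Load 2 — point force P=4 kN at a=15/2 m (b=L-a=5/2):
  M_2 = Pbx/L  [x≤a] = 4·(5/2)·2/10 = 2 kN·m
Load 3 — applied couple M₀=14 kN·m at a=5/2 m (b=L-a=15/2):
  M_3 = M₀x/L  [x≤a] = 14·2/10 = 14/5 kN·m
Load 4 — applied couple M₀=11 kN·m at a=10/3 m (b=L-a=20/3):
  M_4 = M₀x/L  [x≤a] = 11·2/10 = 11/5 kN·m
Superposition: M = Σ M_i = 323/5 kN·m ≈ 64.600000 kN·m

M(2) = 323/5 kN·m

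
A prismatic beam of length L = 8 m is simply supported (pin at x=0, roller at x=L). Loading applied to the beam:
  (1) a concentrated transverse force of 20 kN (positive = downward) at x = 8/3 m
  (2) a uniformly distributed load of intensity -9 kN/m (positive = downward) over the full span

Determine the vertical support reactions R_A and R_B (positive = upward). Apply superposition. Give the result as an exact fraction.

R_A = -68/3 kN, R_B = -88/3 kN

Load 1 — point force P=20 kN at a=8/3 m (b=L-a=16/3):
  R_A = Pb/L = 20·(16/3)/8 = 40/3 kN
  R_B = Pa/L = 20·(8/3)/8 = 20/3 kN
Load 2 — uniform load w=-9 kN/m over full span:
  R_A = wL/2 = (-9)·8/2 = -36 kN
  R_B = wL/2 = (-9)·8/2 = -36 kN
Superposition: R_A = -68/3 kN, R_B = -88/3 kN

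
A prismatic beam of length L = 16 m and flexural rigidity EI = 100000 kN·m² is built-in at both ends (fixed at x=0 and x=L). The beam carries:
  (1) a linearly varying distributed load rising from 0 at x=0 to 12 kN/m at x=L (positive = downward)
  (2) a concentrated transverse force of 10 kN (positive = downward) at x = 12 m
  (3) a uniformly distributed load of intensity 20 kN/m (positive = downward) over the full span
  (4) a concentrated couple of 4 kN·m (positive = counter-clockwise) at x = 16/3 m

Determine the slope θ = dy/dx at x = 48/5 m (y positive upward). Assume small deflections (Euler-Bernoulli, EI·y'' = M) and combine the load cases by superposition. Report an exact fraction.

θ(48/5) = 23708/5859375 rad

Load 1 — triangular load w₀=12 kN/m (0→w₀ over full span):
  θ_1 = -w₀(2x(L-x)(L-2x)(x+2L)+x²(L-x)²)/(120LEI) = -12·(2·(48/5)·(16-(48/5))·(16-2·(48/5))·((48/5)+2·16)+(48/5)²·(16-(48/5))²)/(120·16·100000) = 1536/1953125 rad
Load 2 — point force P=10 kN at a=12 m (b=L-a=4):
  θ_2 = -Pb²x(2aL-(3a+b)x)/(2L³EI)  [x≤a] = -10·4²·(48/5)·(2·12·16-(3·12+4)·(48/5))/(2·16³·100000) = 0 rad
Load 3 — uniform load w=20 kN/m over full span:
  θ_3 = -wx(L-x)(L-2x)/(12EI) = -20·(48/5)·(16-(48/5))·(16-2·(48/5))/(12·100000) = 256/78125 rad
Load 4 — applied couple M₀=4 kN·m at a=16/3 m (b=L-a=32/3):
  θ_4 = (R_Ax²/2 - M_Ax - M₀(x-a))/EI  [x>a] with R_A=1/3, M_A=0 = ((1/3)·(48/5)²/2 - 0·(48/5) - 4·((48/5)-(16/3)))/100000 = -4/234375 rad
Superposition: θ = Σ θ_i = 23708/5859375 rad ≈ 0.004046 rad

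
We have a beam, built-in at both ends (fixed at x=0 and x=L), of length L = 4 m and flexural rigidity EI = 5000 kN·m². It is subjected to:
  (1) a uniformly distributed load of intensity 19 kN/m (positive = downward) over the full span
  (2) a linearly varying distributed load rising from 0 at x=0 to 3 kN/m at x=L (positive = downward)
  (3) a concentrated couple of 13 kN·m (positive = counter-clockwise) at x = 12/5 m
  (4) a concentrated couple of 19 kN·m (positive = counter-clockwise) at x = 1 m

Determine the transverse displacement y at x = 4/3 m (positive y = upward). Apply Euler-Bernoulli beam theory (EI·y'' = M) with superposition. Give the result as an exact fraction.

Load 1 — uniform load w=19 kN/m over full span:
  y_1 = -wx²(L-x)²/(24EI) = -19·(4/3)²·(4-(4/3))²/(24·5000) = -304/151875 m
Load 2 — triangular load w₀=3 kN/m (0→w₀ over full span):
  y_2 = -w₀x²(L-x)²(x+2L)/(120LEI) = -3·(4/3)²·(4-(4/3))²·((4/3)+2·4)/(120·4·5000) = -112/759375 m
Load 3 — applied couple M₀=13 kN·m at a=12/5 m (b=L-a=8/5):
  y_3 = (R_Ax³/6 - M_Ax²/2)/EI  [x≤a] with R_A=117/25, M_A=104/25 = ((117/25)·(4/3)³/6 - (104/25)·(4/3)²/2)/5000 = -52/140625 m
Load 4 — applied couple M₀=19 kN·m at a=1 m (b=L-a=3):
  y_4 = (R_Ax³/6 - M_Ax²/2 - M₀(x-a)²/2)/EI  [x>a] with R_A=171/32, M_A=-57/16 = ((171/32)·(4/3)³/6 - (-57/16)·(4/3)²/2 - 19·((4/3)-1)²/2)/5000 = 19/22500 m
Superposition: y = Σ y_i = -8477/5062500 m ≈ -0.001674 m

y(4/3) = -8477/5062500 m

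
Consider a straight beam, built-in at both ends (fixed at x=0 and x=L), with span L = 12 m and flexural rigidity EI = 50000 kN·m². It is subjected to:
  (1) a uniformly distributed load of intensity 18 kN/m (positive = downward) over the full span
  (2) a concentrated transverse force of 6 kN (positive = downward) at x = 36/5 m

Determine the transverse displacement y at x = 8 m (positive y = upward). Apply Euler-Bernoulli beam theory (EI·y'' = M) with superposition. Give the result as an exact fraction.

y(8) = -6324/390625 m

Load 1 — uniform load w=18 kN/m over full span:
  y_1 = -wx²(L-x)²/(24EI) = -18·8²·(12-8)²/(24·50000) = -48/3125 m
Load 2 — point force P=6 kN at a=36/5 m (b=L-a=24/5):
  y_2 = -Pa²(L-x)²(3bL-(3b+a)(L-x))/(6L³EI)  [x>a] = -6·(36/5)²·(12-8)²·(3·(24/5)·12-(3·(24/5)+(36/5))·(12-8))/(6·12³·50000) = -324/390625 m
Superposition: y = Σ y_i = -6324/390625 m ≈ -0.016189 m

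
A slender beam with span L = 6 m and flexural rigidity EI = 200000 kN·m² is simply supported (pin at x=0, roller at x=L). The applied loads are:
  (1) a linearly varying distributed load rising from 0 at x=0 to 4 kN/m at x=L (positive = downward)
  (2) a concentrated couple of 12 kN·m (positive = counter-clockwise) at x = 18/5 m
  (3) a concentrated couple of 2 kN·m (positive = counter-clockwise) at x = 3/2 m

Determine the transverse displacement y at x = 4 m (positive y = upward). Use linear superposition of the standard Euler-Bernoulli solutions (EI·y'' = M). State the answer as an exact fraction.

Load 1 — triangular load w₀=4 kN/m (0→w₀ over full span):
  y_1 = -w₀x(7L⁴-10L²x²+3x⁴)/(360LEI) = -4·4·(7·6⁴-10·6²·4²+3·4⁴)/(360·6·200000) = -17/112500 m
Load 2 — applied couple M₀=12 kN·m at a=18/5 m (b=L-a=12/5):
  y_2 = (M₀x³/(6L)-M₀(x-a)²/2+C₁x)/EI  [x>a] with C₁=M₀(3b²-L²)/(6L)=-156/25 = (12·4³/(6·6)-12·(4-(18/5))²/2+(-156/25)·4)/200000 = -43/1875000 m
Load 3 — applied couple M₀=2 kN·m at a=3/2 m (b=L-a=9/2):
  y_3 = (M₀x³/(6L)-M₀(x-a)²/2+C₁x)/EI  [x>a] with C₁=M₀(3b²-L²)/(6L)=11/8 = (2·4³/(6·6)-2·(4-(3/2))²/2+(11/8)·4)/200000 = 101/7200000 m
Superposition: y = Σ y_i = -9601/60000000 m ≈ -0.000160 m

y(4) = -9601/60000000 m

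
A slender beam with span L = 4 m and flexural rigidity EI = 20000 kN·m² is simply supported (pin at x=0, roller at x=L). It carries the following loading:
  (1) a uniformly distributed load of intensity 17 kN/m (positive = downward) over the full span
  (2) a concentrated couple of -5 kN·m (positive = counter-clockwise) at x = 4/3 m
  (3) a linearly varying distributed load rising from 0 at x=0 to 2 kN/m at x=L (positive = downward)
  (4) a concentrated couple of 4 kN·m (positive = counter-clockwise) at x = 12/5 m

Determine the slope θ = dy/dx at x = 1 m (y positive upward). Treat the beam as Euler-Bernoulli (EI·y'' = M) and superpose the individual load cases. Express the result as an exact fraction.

Load 1 — uniform load w=17 kN/m over full span:
  θ_1 = -w(L³-6Lx²+4x³)/(24EI) = -17·(4³-6·4·1²+4·1³)/(24·20000) = -187/120000 rad
Load 2 — applied couple M₀=-5 kN·m at a=4/3 m (b=L-a=8/3):
  θ_2 = (M₀x²/(2L)+C₁)/EI  [x≤a] with C₁=M₀(3b²-L²)/(6L)=-10/9 = ((-5)·1²/(2·4)+(-10/9))/20000 = -1/11520 rad
Load 3 — triangular load w₀=2 kN/m (0→w₀ over full span):
  θ_3 = -w₀(7L⁴-30L²x²+15x⁴)/(360LEI) = -2·(7·4⁴-30·4²·1²+15·1⁴)/(360·4·20000) = -1327/14400000 rad
Load 4 — applied couple M₀=4 kN·m at a=12/5 m (b=L-a=8/5):
  θ_4 = (M₀x²/(2L)+C₁)/EI  [x≤a] with C₁=M₀(3b²-L²)/(6L)=-104/75 = (4·1²/(2·4)+(-104/75))/20000 = -133/3000000 rad
Superposition: θ = Σ θ_i = -14253/8000000 rad ≈ -0.001782 rad

θ(1) = -14253/8000000 rad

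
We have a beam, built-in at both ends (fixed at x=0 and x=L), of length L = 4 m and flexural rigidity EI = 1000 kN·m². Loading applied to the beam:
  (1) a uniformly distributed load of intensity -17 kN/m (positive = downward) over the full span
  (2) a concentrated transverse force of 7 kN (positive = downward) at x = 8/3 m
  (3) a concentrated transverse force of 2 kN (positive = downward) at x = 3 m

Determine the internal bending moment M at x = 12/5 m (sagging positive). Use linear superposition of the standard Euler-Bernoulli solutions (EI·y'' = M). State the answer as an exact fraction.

Load 1 — uniform load w=-17 kN/m over full span:
  M_1 = wLx/2 - wL²/12 - wx²/2 = (-17)·4·(12/5)/2 - (-17)·4²/12 - (-17)·(12/5)²/2 = -748/75 kN·m
Load 2 — point force P=7 kN at a=8/3 m (b=L-a=4/3):
  M_2 = Pb²(3a+b)x/L³ - Pab²/L²  [x≤a] = 7·(4/3)²·(3·(8/3)+(4/3))·(12/5)/4³ - 7·(8/3)·(4/3)²/4² = 308/135 kN·m
Load 3 — point force P=2 kN at a=3 m (b=L-a=1):
  M_3 = Pb²(3a+b)x/L³ - Pab²/L²  [x≤a] = 2·1²·(3·3+1)·(12/5)/4³ - 2·3·1²/4² = 3/8 kN·m
Superposition: M = Σ M_i = -39511/5400 kN·m ≈ -7.316852 kN·m

M(12/5) = -39511/5400 kN·m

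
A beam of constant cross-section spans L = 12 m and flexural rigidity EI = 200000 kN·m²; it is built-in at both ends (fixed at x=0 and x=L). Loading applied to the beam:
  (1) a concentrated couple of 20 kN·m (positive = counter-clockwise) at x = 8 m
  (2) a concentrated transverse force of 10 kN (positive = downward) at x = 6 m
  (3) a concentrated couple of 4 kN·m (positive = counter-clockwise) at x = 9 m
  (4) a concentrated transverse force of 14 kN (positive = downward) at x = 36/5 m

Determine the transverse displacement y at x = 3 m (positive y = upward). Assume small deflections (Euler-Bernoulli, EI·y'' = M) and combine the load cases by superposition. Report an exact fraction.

y(3) = -9547/16000000 m

Load 1 — applied couple M₀=20 kN·m at a=8 m (b=L-a=4):
  y_1 = (R_Ax³/6 - M_Ax²/2)/EI  [x≤a] with R_A=20/9, M_A=20/3 = ((20/9)·3³/6 - (20/3)·3²/2)/200000 = -1/10000 m
Load 2 — point force P=10 kN at a=6 m (b=L-a=6):
  y_2 = -Pb²x²(3aL-(3a+b)x)/(6L³EI)  [x≤a] = -10·6²·3²·(3·6·12-(3·6+6)·3)/(6·12³·200000) = -9/40000 m
Load 3 — applied couple M₀=4 kN·m at a=9 m (b=L-a=3):
  y_3 = (R_Ax³/6 - M_Ax²/2)/EI  [x≤a] with R_A=3/8, M_A=5/4 = ((3/8)·3³/6 - (5/4)·3²/2)/200000 = -63/3200000 m
Load 4 — point force P=14 kN at a=36/5 m (b=L-a=24/5):
  y_4 = -Pb²x²(3aL-(3a+b)x)/(6L³EI)  [x≤a] = -14·(24/5)²·3²·(3·(36/5)·12-(3·(36/5)+(24/5))·3)/(6·12³·200000) = -63/250000 m
Superposition: y = Σ y_i = -9547/16000000 m ≈ -0.000597 m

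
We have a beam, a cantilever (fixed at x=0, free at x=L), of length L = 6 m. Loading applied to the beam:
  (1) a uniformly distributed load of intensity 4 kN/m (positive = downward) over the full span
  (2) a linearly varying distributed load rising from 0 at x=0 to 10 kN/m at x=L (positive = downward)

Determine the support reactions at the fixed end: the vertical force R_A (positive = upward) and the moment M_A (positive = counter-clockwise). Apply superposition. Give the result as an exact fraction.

Load 1 — uniform load w=4 kN/m over full span:
  R_A = wL = 4·6 = 24 kN
  M_A = wL²/2 = 4·6²/2 = 72 kN·m
Load 2 — triangular load w₀=10 kN/m (0→w₀ over full span):
  R_A = w₀L/2 = 10·6/2 = 30 kN
  M_A = w₀L²/3 = 10·6²/3 = 120 kN·m
Superposition: R_A = 54 kN, M_A = 192 kN·m

R_A = 54 kN, M_A = 192 kN·m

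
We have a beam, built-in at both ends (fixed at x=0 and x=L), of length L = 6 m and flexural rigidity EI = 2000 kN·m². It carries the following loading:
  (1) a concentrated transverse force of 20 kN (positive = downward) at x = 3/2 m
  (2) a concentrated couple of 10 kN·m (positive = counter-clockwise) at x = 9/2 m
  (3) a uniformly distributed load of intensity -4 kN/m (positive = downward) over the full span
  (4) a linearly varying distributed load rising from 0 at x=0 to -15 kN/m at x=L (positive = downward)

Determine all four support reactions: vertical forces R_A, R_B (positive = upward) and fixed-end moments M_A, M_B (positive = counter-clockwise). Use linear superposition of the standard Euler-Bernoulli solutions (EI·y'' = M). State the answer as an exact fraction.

Load 1 — point force P=20 kN at a=3/2 m (b=L-a=9/2):
  R_A = Pb²(3a+b)/L³ = 20·(9/2)²·(3·(3/2)+(9/2))/6³ = 135/8 kN
  M_A = Pab²/L² = 20·(3/2)·(9/2)²/6² = 135/8 kN·m
  R_B = Pa²(a+3b)/L³ = 20·(3/2)²·((3/2)+3·(9/2))/6³ = 25/8 kN
  M_B = -Pa²b/L² = -20·(3/2)²·(9/2)/6² = -45/8 kN·m
Load 2 — applied couple M₀=10 kN·m at a=9/2 m (b=L-a=3/2):
  R_A = 6M₀ab/L³ = 6·10·(9/2)·(3/2)/6³ = 15/8 kN
  M_A = M₀b(2a-b)/L² = 10·(3/2)·(2·(9/2)-(3/2))/6² = 25/8 kN·m
  R_B = -6M₀ab/L³ = -6·10·(9/2)·(3/2)/6³ = -15/8 kN
  M_B = M₀a(2b-a)/L² = 10·(9/2)·(2·(3/2)-(9/2))/6² = -15/8 kN·m
Load 3 — uniform load w=-4 kN/m over full span:
  R_A = wL/2 = (-4)·6/2 = -12 kN
  M_A = wL²/12 = (-4)·6²/12 = -12 kN·m
  R_B = wL/2 = (-4)·6/2 = -12 kN
  M_B = -wL²/12 = -(-4)·6²/12 = 12 kN·m
Load 4 — triangular load w₀=-15 kN/m (0→w₀ over full span):
  R_A = 3w₀L/20 = 3·(-15)·6/20 = -27/2 kN
  M_A = w₀L²/30 = (-15)·6²/30 = -18 kN·m
  R_B = 7w₀L/20 = 7·(-15)·6/20 = -63/2 kN
  M_B = -w₀L²/20 = -(-15)·6²/20 = 27 kN·m
Superposition: R_A = -27/4 kN, M_A = -10 kN·m, R_B = -169/4 kN, M_B = 63/2 kN·m

R_A = -27/4 kN, M_A = -10 kN·m, R_B = -169/4 kN, M_B = 63/2 kN·m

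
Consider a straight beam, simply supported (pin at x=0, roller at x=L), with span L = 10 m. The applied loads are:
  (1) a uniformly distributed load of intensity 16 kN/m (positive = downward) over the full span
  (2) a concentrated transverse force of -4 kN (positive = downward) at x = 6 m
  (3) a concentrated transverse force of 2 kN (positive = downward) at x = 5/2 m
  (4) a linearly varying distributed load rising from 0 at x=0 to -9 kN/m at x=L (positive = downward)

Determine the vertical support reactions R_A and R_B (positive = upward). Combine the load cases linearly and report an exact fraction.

Load 1 — uniform load w=16 kN/m over full span:
  R_A = wL/2 = 16·10/2 = 80 kN
  R_B = wL/2 = 16·10/2 = 80 kN
Load 2 — point force P=-4 kN at a=6 m (b=L-a=4):
  R_A = Pb/L = (-4)·4/10 = -8/5 kN
  R_B = Pa/L = (-4)·6/10 = -12/5 kN
Load 3 — point force P=2 kN at a=5/2 m (b=L-a=15/2):
  R_A = Pb/L = 2·(15/2)/10 = 3/2 kN
  R_B = Pa/L = 2·(5/2)/10 = 1/2 kN
Load 4 — triangular load w₀=-9 kN/m (0→w₀ over full span):
  R_A = w₀L/6 = (-9)·10/6 = -15 kN
  R_B = w₀L/3 = (-9)·10/3 = -30 kN
Superposition: R_A = 649/10 kN, R_B = 481/10 kN

R_A = 649/10 kN, R_B = 481/10 kN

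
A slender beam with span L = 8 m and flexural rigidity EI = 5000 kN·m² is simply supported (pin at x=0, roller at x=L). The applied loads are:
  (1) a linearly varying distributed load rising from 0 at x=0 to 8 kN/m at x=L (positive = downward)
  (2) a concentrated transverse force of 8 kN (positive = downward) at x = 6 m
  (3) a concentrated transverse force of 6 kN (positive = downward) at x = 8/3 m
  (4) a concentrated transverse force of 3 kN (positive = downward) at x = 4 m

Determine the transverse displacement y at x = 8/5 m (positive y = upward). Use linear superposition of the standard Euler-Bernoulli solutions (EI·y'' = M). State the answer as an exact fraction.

y(8/5) = -10770608/263671875 m

Load 1 — triangular load w₀=8 kN/m (0→w₀ over full span):
  y_1 = -w₀x(7L⁴-10L²x²+3x⁴)/(360LEI) = -8·(8/5)·(7·8⁴-10·8²·(8/5)²+3·(8/5)⁴)/(360·8·5000) = -704512/29296875 m
Load 2 — point force P=8 kN at a=6 m (b=L-a=2):
  y_2 = -Pbx(L²-b²-x²)/(6LEI)  [x≤a] = -8·2·(8/5)·(8²-2²-(8/5)²)/(6·8·5000) = -1436/234375 m
Load 3 — point force P=6 kN at a=8/3 m (b=L-a=16/3):
  y_3 = -Pbx(L²-b²-x²)/(6LEI)  [x≤a] = -6·(16/3)·(8/5)·(8²-(16/3)²-(8/5)²)/(6·8·5000) = -14848/2109375 m
Load 4 — point force P=3 kN at a=4 m (b=L-a=4):
  y_4 = -Pbx(L²-b²-x²)/(6LEI)  [x≤a] = -3·4·(8/5)·(8²-4²-(8/5)²)/(6·8·5000) = -284/78125 m
Superposition: y = Σ y_i = -10770608/263671875 m ≈ -0.040849 m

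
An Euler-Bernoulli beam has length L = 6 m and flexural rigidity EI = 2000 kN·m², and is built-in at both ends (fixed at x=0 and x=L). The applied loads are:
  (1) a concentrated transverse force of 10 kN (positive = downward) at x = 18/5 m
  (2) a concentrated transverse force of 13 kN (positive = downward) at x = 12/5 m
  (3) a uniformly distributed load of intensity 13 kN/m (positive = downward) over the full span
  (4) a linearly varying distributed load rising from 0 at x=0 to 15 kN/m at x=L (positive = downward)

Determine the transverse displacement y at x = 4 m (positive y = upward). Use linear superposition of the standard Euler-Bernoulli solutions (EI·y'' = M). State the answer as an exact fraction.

y(4) = -1723/46875 m

Load 1 — point force P=10 kN at a=18/5 m (b=L-a=12/5):
  y_1 = -Pa²(L-x)²(3bL-(3b+a)(L-x))/(6L³EI)  [x>a] = -10·(18/5)²·(6-4)²·(3·(12/5)·6-(3·(12/5)+(18/5))·(6-4))/(6·6³·2000) = -27/6250 m
Load 2 — point force P=13 kN at a=12/5 m (b=L-a=18/5):
  y_2 = -Pa²(L-x)²(3bL-(3b+a)(L-x))/(6L³EI)  [x>a] = -13·(12/5)²·(6-4)²·(3·(18/5)·6-(3·(18/5)+(12/5))·(6-4))/(6·6³·2000) = -208/46875 m
Load 3 — uniform load w=13 kN/m over full span:
  y_3 = -wx²(L-x)²/(24EI) = -13·4²·(6-4)²/(24·2000) = -13/750 m
Load 4 — triangular load w₀=15 kN/m (0→w₀ over full span):
  y_4 = -w₀x²(L-x)²(x+2L)/(120LEI) = -15·4²·(6-4)²·(4+2·6)/(120·6·2000) = -4/375 m
Superposition: y = Σ y_i = -1723/46875 m ≈ -0.036757 m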